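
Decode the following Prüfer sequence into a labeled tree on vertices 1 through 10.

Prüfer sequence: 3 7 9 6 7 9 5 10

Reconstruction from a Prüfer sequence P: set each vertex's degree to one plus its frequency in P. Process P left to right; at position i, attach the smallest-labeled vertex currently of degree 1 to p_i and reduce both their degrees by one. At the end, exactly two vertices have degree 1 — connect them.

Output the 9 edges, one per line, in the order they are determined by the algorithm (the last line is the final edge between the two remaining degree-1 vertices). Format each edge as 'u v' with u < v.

Initial degrees: {1:1, 2:1, 3:2, 4:1, 5:2, 6:2, 7:3, 8:1, 9:3, 10:2}
Step 1: smallest deg-1 vertex = 1, p_1 = 3. Add edge {1,3}. Now deg[1]=0, deg[3]=1.
Step 2: smallest deg-1 vertex = 2, p_2 = 7. Add edge {2,7}. Now deg[2]=0, deg[7]=2.
Step 3: smallest deg-1 vertex = 3, p_3 = 9. Add edge {3,9}. Now deg[3]=0, deg[9]=2.
Step 4: smallest deg-1 vertex = 4, p_4 = 6. Add edge {4,6}. Now deg[4]=0, deg[6]=1.
Step 5: smallest deg-1 vertex = 6, p_5 = 7. Add edge {6,7}. Now deg[6]=0, deg[7]=1.
Step 6: smallest deg-1 vertex = 7, p_6 = 9. Add edge {7,9}. Now deg[7]=0, deg[9]=1.
Step 7: smallest deg-1 vertex = 8, p_7 = 5. Add edge {5,8}. Now deg[8]=0, deg[5]=1.
Step 8: smallest deg-1 vertex = 5, p_8 = 10. Add edge {5,10}. Now deg[5]=0, deg[10]=1.
Final: two remaining deg-1 vertices are 9, 10. Add edge {9,10}.

Answer: 1 3
2 7
3 9
4 6
6 7
7 9
5 8
5 10
9 10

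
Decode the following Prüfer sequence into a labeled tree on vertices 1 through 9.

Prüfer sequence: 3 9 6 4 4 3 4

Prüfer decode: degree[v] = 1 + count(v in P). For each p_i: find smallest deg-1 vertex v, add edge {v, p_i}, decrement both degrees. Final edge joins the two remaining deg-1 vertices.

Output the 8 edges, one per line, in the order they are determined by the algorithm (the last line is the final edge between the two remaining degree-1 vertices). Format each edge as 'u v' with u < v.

Initial degrees: {1:1, 2:1, 3:3, 4:4, 5:1, 6:2, 7:1, 8:1, 9:2}
Step 1: smallest deg-1 vertex = 1, p_1 = 3. Add edge {1,3}. Now deg[1]=0, deg[3]=2.
Step 2: smallest deg-1 vertex = 2, p_2 = 9. Add edge {2,9}. Now deg[2]=0, deg[9]=1.
Step 3: smallest deg-1 vertex = 5, p_3 = 6. Add edge {5,6}. Now deg[5]=0, deg[6]=1.
Step 4: smallest deg-1 vertex = 6, p_4 = 4. Add edge {4,6}. Now deg[6]=0, deg[4]=3.
Step 5: smallest deg-1 vertex = 7, p_5 = 4. Add edge {4,7}. Now deg[7]=0, deg[4]=2.
Step 6: smallest deg-1 vertex = 8, p_6 = 3. Add edge {3,8}. Now deg[8]=0, deg[3]=1.
Step 7: smallest deg-1 vertex = 3, p_7 = 4. Add edge {3,4}. Now deg[3]=0, deg[4]=1.
Final: two remaining deg-1 vertices are 4, 9. Add edge {4,9}.

Answer: 1 3
2 9
5 6
4 6
4 7
3 8
3 4
4 9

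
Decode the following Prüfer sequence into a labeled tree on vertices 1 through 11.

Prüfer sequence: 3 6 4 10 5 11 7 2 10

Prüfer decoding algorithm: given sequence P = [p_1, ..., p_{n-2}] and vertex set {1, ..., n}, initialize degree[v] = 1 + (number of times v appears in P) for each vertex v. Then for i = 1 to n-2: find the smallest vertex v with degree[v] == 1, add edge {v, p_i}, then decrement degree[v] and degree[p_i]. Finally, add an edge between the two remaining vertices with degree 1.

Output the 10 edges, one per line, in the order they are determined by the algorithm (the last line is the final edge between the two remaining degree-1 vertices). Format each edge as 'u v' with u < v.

Answer: 1 3
3 6
4 6
4 10
5 8
5 11
7 9
2 7
2 10
10 11

Derivation:
Initial degrees: {1:1, 2:2, 3:2, 4:2, 5:2, 6:2, 7:2, 8:1, 9:1, 10:3, 11:2}
Step 1: smallest deg-1 vertex = 1, p_1 = 3. Add edge {1,3}. Now deg[1]=0, deg[3]=1.
Step 2: smallest deg-1 vertex = 3, p_2 = 6. Add edge {3,6}. Now deg[3]=0, deg[6]=1.
Step 3: smallest deg-1 vertex = 6, p_3 = 4. Add edge {4,6}. Now deg[6]=0, deg[4]=1.
Step 4: smallest deg-1 vertex = 4, p_4 = 10. Add edge {4,10}. Now deg[4]=0, deg[10]=2.
Step 5: smallest deg-1 vertex = 8, p_5 = 5. Add edge {5,8}. Now deg[8]=0, deg[5]=1.
Step 6: smallest deg-1 vertex = 5, p_6 = 11. Add edge {5,11}. Now deg[5]=0, deg[11]=1.
Step 7: smallest deg-1 vertex = 9, p_7 = 7. Add edge {7,9}. Now deg[9]=0, deg[7]=1.
Step 8: smallest deg-1 vertex = 7, p_8 = 2. Add edge {2,7}. Now deg[7]=0, deg[2]=1.
Step 9: smallest deg-1 vertex = 2, p_9 = 10. Add edge {2,10}. Now deg[2]=0, deg[10]=1.
Final: two remaining deg-1 vertices are 10, 11. Add edge {10,11}.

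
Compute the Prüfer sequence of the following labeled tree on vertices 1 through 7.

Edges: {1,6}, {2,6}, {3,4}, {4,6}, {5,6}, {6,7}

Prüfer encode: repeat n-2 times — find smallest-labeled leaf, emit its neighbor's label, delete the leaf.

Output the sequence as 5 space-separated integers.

Answer: 6 6 4 6 6

Derivation:
Step 1: leaves = {1,2,3,5,7}. Remove smallest leaf 1, emit neighbor 6.
Step 2: leaves = {2,3,5,7}. Remove smallest leaf 2, emit neighbor 6.
Step 3: leaves = {3,5,7}. Remove smallest leaf 3, emit neighbor 4.
Step 4: leaves = {4,5,7}. Remove smallest leaf 4, emit neighbor 6.
Step 5: leaves = {5,7}. Remove smallest leaf 5, emit neighbor 6.
Done: 2 vertices remain (6, 7). Sequence = [6 6 4 6 6]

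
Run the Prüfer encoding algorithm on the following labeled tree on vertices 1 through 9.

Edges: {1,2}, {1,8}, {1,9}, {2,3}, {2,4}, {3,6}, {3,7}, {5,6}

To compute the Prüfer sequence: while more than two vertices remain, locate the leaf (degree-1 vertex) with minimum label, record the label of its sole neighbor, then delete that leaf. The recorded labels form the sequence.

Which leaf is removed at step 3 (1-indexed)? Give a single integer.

Step 1: current leaves = {4,5,7,8,9}. Remove leaf 4 (neighbor: 2).
Step 2: current leaves = {5,7,8,9}. Remove leaf 5 (neighbor: 6).
Step 3: current leaves = {6,7,8,9}. Remove leaf 6 (neighbor: 3).

Answer: 6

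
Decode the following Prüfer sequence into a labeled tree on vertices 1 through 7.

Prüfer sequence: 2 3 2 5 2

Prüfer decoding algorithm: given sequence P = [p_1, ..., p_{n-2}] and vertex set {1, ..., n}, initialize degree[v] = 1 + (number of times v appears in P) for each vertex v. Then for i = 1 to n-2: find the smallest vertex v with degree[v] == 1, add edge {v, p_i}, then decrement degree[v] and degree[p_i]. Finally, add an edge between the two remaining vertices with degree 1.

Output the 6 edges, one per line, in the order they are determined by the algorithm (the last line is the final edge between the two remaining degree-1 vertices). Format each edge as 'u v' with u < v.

Answer: 1 2
3 4
2 3
5 6
2 5
2 7

Derivation:
Initial degrees: {1:1, 2:4, 3:2, 4:1, 5:2, 6:1, 7:1}
Step 1: smallest deg-1 vertex = 1, p_1 = 2. Add edge {1,2}. Now deg[1]=0, deg[2]=3.
Step 2: smallest deg-1 vertex = 4, p_2 = 3. Add edge {3,4}. Now deg[4]=0, deg[3]=1.
Step 3: smallest deg-1 vertex = 3, p_3 = 2. Add edge {2,3}. Now deg[3]=0, deg[2]=2.
Step 4: smallest deg-1 vertex = 6, p_4 = 5. Add edge {5,6}. Now deg[6]=0, deg[5]=1.
Step 5: smallest deg-1 vertex = 5, p_5 = 2. Add edge {2,5}. Now deg[5]=0, deg[2]=1.
Final: two remaining deg-1 vertices are 2, 7. Add edge {2,7}.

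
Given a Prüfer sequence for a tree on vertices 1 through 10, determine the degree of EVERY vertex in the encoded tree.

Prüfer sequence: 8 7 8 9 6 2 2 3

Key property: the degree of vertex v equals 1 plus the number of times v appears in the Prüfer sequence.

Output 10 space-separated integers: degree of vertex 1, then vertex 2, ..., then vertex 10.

p_1 = 8: count[8] becomes 1
p_2 = 7: count[7] becomes 1
p_3 = 8: count[8] becomes 2
p_4 = 9: count[9] becomes 1
p_5 = 6: count[6] becomes 1
p_6 = 2: count[2] becomes 1
p_7 = 2: count[2] becomes 2
p_8 = 3: count[3] becomes 1
Degrees (1 + count): deg[1]=1+0=1, deg[2]=1+2=3, deg[3]=1+1=2, deg[4]=1+0=1, deg[5]=1+0=1, deg[6]=1+1=2, deg[7]=1+1=2, deg[8]=1+2=3, deg[9]=1+1=2, deg[10]=1+0=1

Answer: 1 3 2 1 1 2 2 3 2 1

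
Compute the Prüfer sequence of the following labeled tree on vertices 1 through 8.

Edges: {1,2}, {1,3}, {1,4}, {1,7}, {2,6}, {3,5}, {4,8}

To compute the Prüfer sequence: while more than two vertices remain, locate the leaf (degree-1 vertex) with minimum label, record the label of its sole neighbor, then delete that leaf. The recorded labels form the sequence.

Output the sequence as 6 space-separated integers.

Answer: 3 1 2 1 1 4

Derivation:
Step 1: leaves = {5,6,7,8}. Remove smallest leaf 5, emit neighbor 3.
Step 2: leaves = {3,6,7,8}. Remove smallest leaf 3, emit neighbor 1.
Step 3: leaves = {6,7,8}. Remove smallest leaf 6, emit neighbor 2.
Step 4: leaves = {2,7,8}. Remove smallest leaf 2, emit neighbor 1.
Step 5: leaves = {7,8}. Remove smallest leaf 7, emit neighbor 1.
Step 6: leaves = {1,8}. Remove smallest leaf 1, emit neighbor 4.
Done: 2 vertices remain (4, 8). Sequence = [3 1 2 1 1 4]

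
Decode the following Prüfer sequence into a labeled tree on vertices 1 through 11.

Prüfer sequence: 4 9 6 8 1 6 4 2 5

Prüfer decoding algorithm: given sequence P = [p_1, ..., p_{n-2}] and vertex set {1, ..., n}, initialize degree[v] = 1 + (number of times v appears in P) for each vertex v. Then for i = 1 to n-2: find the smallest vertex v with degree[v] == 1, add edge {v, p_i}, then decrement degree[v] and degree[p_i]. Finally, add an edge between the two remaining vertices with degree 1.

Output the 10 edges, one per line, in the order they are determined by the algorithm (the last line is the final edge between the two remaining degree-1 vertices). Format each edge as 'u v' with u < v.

Answer: 3 4
7 9
6 9
8 10
1 8
1 6
4 6
2 4
2 5
5 11

Derivation:
Initial degrees: {1:2, 2:2, 3:1, 4:3, 5:2, 6:3, 7:1, 8:2, 9:2, 10:1, 11:1}
Step 1: smallest deg-1 vertex = 3, p_1 = 4. Add edge {3,4}. Now deg[3]=0, deg[4]=2.
Step 2: smallest deg-1 vertex = 7, p_2 = 9. Add edge {7,9}. Now deg[7]=0, deg[9]=1.
Step 3: smallest deg-1 vertex = 9, p_3 = 6. Add edge {6,9}. Now deg[9]=0, deg[6]=2.
Step 4: smallest deg-1 vertex = 10, p_4 = 8. Add edge {8,10}. Now deg[10]=0, deg[8]=1.
Step 5: smallest deg-1 vertex = 8, p_5 = 1. Add edge {1,8}. Now deg[8]=0, deg[1]=1.
Step 6: smallest deg-1 vertex = 1, p_6 = 6. Add edge {1,6}. Now deg[1]=0, deg[6]=1.
Step 7: smallest deg-1 vertex = 6, p_7 = 4. Add edge {4,6}. Now deg[6]=0, deg[4]=1.
Step 8: smallest deg-1 vertex = 4, p_8 = 2. Add edge {2,4}. Now deg[4]=0, deg[2]=1.
Step 9: smallest deg-1 vertex = 2, p_9 = 5. Add edge {2,5}. Now deg[2]=0, deg[5]=1.
Final: two remaining deg-1 vertices are 5, 11. Add edge {5,11}.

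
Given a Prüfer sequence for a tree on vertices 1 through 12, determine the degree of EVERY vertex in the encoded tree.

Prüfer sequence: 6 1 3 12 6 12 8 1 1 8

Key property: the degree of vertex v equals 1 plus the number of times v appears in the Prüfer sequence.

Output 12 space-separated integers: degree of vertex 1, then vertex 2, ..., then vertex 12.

Answer: 4 1 2 1 1 3 1 3 1 1 1 3

Derivation:
p_1 = 6: count[6] becomes 1
p_2 = 1: count[1] becomes 1
p_3 = 3: count[3] becomes 1
p_4 = 12: count[12] becomes 1
p_5 = 6: count[6] becomes 2
p_6 = 12: count[12] becomes 2
p_7 = 8: count[8] becomes 1
p_8 = 1: count[1] becomes 2
p_9 = 1: count[1] becomes 3
p_10 = 8: count[8] becomes 2
Degrees (1 + count): deg[1]=1+3=4, deg[2]=1+0=1, deg[3]=1+1=2, deg[4]=1+0=1, deg[5]=1+0=1, deg[6]=1+2=3, deg[7]=1+0=1, deg[8]=1+2=3, deg[9]=1+0=1, deg[10]=1+0=1, deg[11]=1+0=1, deg[12]=1+2=3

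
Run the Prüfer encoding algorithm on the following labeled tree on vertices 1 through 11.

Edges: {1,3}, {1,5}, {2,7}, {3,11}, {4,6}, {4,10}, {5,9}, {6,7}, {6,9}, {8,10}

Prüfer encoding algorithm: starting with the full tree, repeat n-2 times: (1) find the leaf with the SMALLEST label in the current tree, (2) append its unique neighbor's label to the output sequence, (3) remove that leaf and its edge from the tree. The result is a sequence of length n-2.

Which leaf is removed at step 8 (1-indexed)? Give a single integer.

Step 1: current leaves = {2,8,11}. Remove leaf 2 (neighbor: 7).
Step 2: current leaves = {7,8,11}. Remove leaf 7 (neighbor: 6).
Step 3: current leaves = {8,11}. Remove leaf 8 (neighbor: 10).
Step 4: current leaves = {10,11}. Remove leaf 10 (neighbor: 4).
Step 5: current leaves = {4,11}. Remove leaf 4 (neighbor: 6).
Step 6: current leaves = {6,11}. Remove leaf 6 (neighbor: 9).
Step 7: current leaves = {9,11}. Remove leaf 9 (neighbor: 5).
Step 8: current leaves = {5,11}. Remove leaf 5 (neighbor: 1).

Answer: 5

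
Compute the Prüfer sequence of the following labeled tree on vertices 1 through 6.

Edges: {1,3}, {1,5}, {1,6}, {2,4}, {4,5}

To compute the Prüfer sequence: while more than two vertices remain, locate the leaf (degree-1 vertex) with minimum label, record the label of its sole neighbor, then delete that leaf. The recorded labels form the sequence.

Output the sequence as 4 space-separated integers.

Step 1: leaves = {2,3,6}. Remove smallest leaf 2, emit neighbor 4.
Step 2: leaves = {3,4,6}. Remove smallest leaf 3, emit neighbor 1.
Step 3: leaves = {4,6}. Remove smallest leaf 4, emit neighbor 5.
Step 4: leaves = {5,6}. Remove smallest leaf 5, emit neighbor 1.
Done: 2 vertices remain (1, 6). Sequence = [4 1 5 1]

Answer: 4 1 5 1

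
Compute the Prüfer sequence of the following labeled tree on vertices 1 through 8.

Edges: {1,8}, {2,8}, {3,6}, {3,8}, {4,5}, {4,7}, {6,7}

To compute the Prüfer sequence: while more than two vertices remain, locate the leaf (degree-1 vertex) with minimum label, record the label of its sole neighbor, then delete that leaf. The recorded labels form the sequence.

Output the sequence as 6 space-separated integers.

Step 1: leaves = {1,2,5}. Remove smallest leaf 1, emit neighbor 8.
Step 2: leaves = {2,5}. Remove smallest leaf 2, emit neighbor 8.
Step 3: leaves = {5,8}. Remove smallest leaf 5, emit neighbor 4.
Step 4: leaves = {4,8}. Remove smallest leaf 4, emit neighbor 7.
Step 5: leaves = {7,8}. Remove smallest leaf 7, emit neighbor 6.
Step 6: leaves = {6,8}. Remove smallest leaf 6, emit neighbor 3.
Done: 2 vertices remain (3, 8). Sequence = [8 8 4 7 6 3]

Answer: 8 8 4 7 6 3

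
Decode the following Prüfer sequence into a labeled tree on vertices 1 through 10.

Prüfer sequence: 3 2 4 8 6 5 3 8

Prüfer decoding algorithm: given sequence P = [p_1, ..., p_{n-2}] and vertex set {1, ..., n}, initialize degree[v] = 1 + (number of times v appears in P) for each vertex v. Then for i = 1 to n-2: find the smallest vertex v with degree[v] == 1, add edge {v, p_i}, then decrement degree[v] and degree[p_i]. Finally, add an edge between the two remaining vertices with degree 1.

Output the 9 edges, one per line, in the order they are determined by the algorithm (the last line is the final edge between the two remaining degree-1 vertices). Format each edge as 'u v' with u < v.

Initial degrees: {1:1, 2:2, 3:3, 4:2, 5:2, 6:2, 7:1, 8:3, 9:1, 10:1}
Step 1: smallest deg-1 vertex = 1, p_1 = 3. Add edge {1,3}. Now deg[1]=0, deg[3]=2.
Step 2: smallest deg-1 vertex = 7, p_2 = 2. Add edge {2,7}. Now deg[7]=0, deg[2]=1.
Step 3: smallest deg-1 vertex = 2, p_3 = 4. Add edge {2,4}. Now deg[2]=0, deg[4]=1.
Step 4: smallest deg-1 vertex = 4, p_4 = 8. Add edge {4,8}. Now deg[4]=0, deg[8]=2.
Step 5: smallest deg-1 vertex = 9, p_5 = 6. Add edge {6,9}. Now deg[9]=0, deg[6]=1.
Step 6: smallest deg-1 vertex = 6, p_6 = 5. Add edge {5,6}. Now deg[6]=0, deg[5]=1.
Step 7: smallest deg-1 vertex = 5, p_7 = 3. Add edge {3,5}. Now deg[5]=0, deg[3]=1.
Step 8: smallest deg-1 vertex = 3, p_8 = 8. Add edge {3,8}. Now deg[3]=0, deg[8]=1.
Final: two remaining deg-1 vertices are 8, 10. Add edge {8,10}.

Answer: 1 3
2 7
2 4
4 8
6 9
5 6
3 5
3 8
8 10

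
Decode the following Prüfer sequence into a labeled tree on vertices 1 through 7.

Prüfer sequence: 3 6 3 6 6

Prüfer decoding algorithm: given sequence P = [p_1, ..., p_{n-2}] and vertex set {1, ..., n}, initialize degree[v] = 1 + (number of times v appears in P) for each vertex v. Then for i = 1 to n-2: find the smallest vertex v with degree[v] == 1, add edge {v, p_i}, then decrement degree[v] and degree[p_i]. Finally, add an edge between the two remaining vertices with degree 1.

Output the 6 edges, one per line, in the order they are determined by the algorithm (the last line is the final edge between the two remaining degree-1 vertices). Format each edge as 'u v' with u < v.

Initial degrees: {1:1, 2:1, 3:3, 4:1, 5:1, 6:4, 7:1}
Step 1: smallest deg-1 vertex = 1, p_1 = 3. Add edge {1,3}. Now deg[1]=0, deg[3]=2.
Step 2: smallest deg-1 vertex = 2, p_2 = 6. Add edge {2,6}. Now deg[2]=0, deg[6]=3.
Step 3: smallest deg-1 vertex = 4, p_3 = 3. Add edge {3,4}. Now deg[4]=0, deg[3]=1.
Step 4: smallest deg-1 vertex = 3, p_4 = 6. Add edge {3,6}. Now deg[3]=0, deg[6]=2.
Step 5: smallest deg-1 vertex = 5, p_5 = 6. Add edge {5,6}. Now deg[5]=0, deg[6]=1.
Final: two remaining deg-1 vertices are 6, 7. Add edge {6,7}.

Answer: 1 3
2 6
3 4
3 6
5 6
6 7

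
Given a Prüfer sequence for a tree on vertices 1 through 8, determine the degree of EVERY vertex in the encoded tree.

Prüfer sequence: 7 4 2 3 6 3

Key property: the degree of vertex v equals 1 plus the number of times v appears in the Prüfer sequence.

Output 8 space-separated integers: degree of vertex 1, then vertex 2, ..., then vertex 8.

Answer: 1 2 3 2 1 2 2 1

Derivation:
p_1 = 7: count[7] becomes 1
p_2 = 4: count[4] becomes 1
p_3 = 2: count[2] becomes 1
p_4 = 3: count[3] becomes 1
p_5 = 6: count[6] becomes 1
p_6 = 3: count[3] becomes 2
Degrees (1 + count): deg[1]=1+0=1, deg[2]=1+1=2, deg[3]=1+2=3, deg[4]=1+1=2, deg[5]=1+0=1, deg[6]=1+1=2, deg[7]=1+1=2, deg[8]=1+0=1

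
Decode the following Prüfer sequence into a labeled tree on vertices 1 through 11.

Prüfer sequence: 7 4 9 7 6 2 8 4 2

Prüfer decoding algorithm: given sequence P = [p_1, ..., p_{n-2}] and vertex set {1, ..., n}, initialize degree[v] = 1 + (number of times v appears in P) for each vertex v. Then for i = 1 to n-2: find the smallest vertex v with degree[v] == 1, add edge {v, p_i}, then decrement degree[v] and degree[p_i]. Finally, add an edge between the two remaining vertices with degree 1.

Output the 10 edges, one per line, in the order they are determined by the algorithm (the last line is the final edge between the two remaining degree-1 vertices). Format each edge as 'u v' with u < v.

Initial degrees: {1:1, 2:3, 3:1, 4:3, 5:1, 6:2, 7:3, 8:2, 9:2, 10:1, 11:1}
Step 1: smallest deg-1 vertex = 1, p_1 = 7. Add edge {1,7}. Now deg[1]=0, deg[7]=2.
Step 2: smallest deg-1 vertex = 3, p_2 = 4. Add edge {3,4}. Now deg[3]=0, deg[4]=2.
Step 3: smallest deg-1 vertex = 5, p_3 = 9. Add edge {5,9}. Now deg[5]=0, deg[9]=1.
Step 4: smallest deg-1 vertex = 9, p_4 = 7. Add edge {7,9}. Now deg[9]=0, deg[7]=1.
Step 5: smallest deg-1 vertex = 7, p_5 = 6. Add edge {6,7}. Now deg[7]=0, deg[6]=1.
Step 6: smallest deg-1 vertex = 6, p_6 = 2. Add edge {2,6}. Now deg[6]=0, deg[2]=2.
Step 7: smallest deg-1 vertex = 10, p_7 = 8. Add edge {8,10}. Now deg[10]=0, deg[8]=1.
Step 8: smallest deg-1 vertex = 8, p_8 = 4. Add edge {4,8}. Now deg[8]=0, deg[4]=1.
Step 9: smallest deg-1 vertex = 4, p_9 = 2. Add edge {2,4}. Now deg[4]=0, deg[2]=1.
Final: two remaining deg-1 vertices are 2, 11. Add edge {2,11}.

Answer: 1 7
3 4
5 9
7 9
6 7
2 6
8 10
4 8
2 4
2 11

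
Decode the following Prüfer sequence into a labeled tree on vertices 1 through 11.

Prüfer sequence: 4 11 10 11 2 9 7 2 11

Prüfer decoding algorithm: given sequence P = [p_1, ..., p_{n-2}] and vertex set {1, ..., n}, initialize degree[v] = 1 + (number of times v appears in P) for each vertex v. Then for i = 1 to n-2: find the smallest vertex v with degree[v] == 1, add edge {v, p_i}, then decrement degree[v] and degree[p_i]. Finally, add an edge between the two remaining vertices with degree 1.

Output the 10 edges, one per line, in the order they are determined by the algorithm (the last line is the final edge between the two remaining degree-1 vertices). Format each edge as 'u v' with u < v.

Initial degrees: {1:1, 2:3, 3:1, 4:2, 5:1, 6:1, 7:2, 8:1, 9:2, 10:2, 11:4}
Step 1: smallest deg-1 vertex = 1, p_1 = 4. Add edge {1,4}. Now deg[1]=0, deg[4]=1.
Step 2: smallest deg-1 vertex = 3, p_2 = 11. Add edge {3,11}. Now deg[3]=0, deg[11]=3.
Step 3: smallest deg-1 vertex = 4, p_3 = 10. Add edge {4,10}. Now deg[4]=0, deg[10]=1.
Step 4: smallest deg-1 vertex = 5, p_4 = 11. Add edge {5,11}. Now deg[5]=0, deg[11]=2.
Step 5: smallest deg-1 vertex = 6, p_5 = 2. Add edge {2,6}. Now deg[6]=0, deg[2]=2.
Step 6: smallest deg-1 vertex = 8, p_6 = 9. Add edge {8,9}. Now deg[8]=0, deg[9]=1.
Step 7: smallest deg-1 vertex = 9, p_7 = 7. Add edge {7,9}. Now deg[9]=0, deg[7]=1.
Step 8: smallest deg-1 vertex = 7, p_8 = 2. Add edge {2,7}. Now deg[7]=0, deg[2]=1.
Step 9: smallest deg-1 vertex = 2, p_9 = 11. Add edge {2,11}. Now deg[2]=0, deg[11]=1.
Final: two remaining deg-1 vertices are 10, 11. Add edge {10,11}.

Answer: 1 4
3 11
4 10
5 11
2 6
8 9
7 9
2 7
2 11
10 11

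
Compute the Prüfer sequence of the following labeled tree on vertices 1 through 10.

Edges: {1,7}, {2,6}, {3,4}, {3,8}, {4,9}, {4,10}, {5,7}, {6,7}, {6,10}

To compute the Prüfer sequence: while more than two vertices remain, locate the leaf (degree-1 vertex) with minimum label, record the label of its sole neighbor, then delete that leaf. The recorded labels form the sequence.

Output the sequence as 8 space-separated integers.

Step 1: leaves = {1,2,5,8,9}. Remove smallest leaf 1, emit neighbor 7.
Step 2: leaves = {2,5,8,9}. Remove smallest leaf 2, emit neighbor 6.
Step 3: leaves = {5,8,9}. Remove smallest leaf 5, emit neighbor 7.
Step 4: leaves = {7,8,9}. Remove smallest leaf 7, emit neighbor 6.
Step 5: leaves = {6,8,9}. Remove smallest leaf 6, emit neighbor 10.
Step 6: leaves = {8,9,10}. Remove smallest leaf 8, emit neighbor 3.
Step 7: leaves = {3,9,10}. Remove smallest leaf 3, emit neighbor 4.
Step 8: leaves = {9,10}. Remove smallest leaf 9, emit neighbor 4.
Done: 2 vertices remain (4, 10). Sequence = [7 6 7 6 10 3 4 4]

Answer: 7 6 7 6 10 3 4 4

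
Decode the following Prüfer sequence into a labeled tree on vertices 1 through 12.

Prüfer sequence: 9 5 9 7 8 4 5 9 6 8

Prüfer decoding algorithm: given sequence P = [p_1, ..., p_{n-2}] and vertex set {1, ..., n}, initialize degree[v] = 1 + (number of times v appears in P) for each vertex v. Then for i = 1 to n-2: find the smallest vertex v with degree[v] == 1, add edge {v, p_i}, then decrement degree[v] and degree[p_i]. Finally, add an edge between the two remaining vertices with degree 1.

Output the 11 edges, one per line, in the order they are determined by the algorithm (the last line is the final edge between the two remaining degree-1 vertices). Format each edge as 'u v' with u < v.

Answer: 1 9
2 5
3 9
7 10
7 8
4 11
4 5
5 9
6 9
6 8
8 12

Derivation:
Initial degrees: {1:1, 2:1, 3:1, 4:2, 5:3, 6:2, 7:2, 8:3, 9:4, 10:1, 11:1, 12:1}
Step 1: smallest deg-1 vertex = 1, p_1 = 9. Add edge {1,9}. Now deg[1]=0, deg[9]=3.
Step 2: smallest deg-1 vertex = 2, p_2 = 5. Add edge {2,5}. Now deg[2]=0, deg[5]=2.
Step 3: smallest deg-1 vertex = 3, p_3 = 9. Add edge {3,9}. Now deg[3]=0, deg[9]=2.
Step 4: smallest deg-1 vertex = 10, p_4 = 7. Add edge {7,10}. Now deg[10]=0, deg[7]=1.
Step 5: smallest deg-1 vertex = 7, p_5 = 8. Add edge {7,8}. Now deg[7]=0, deg[8]=2.
Step 6: smallest deg-1 vertex = 11, p_6 = 4. Add edge {4,11}. Now deg[11]=0, deg[4]=1.
Step 7: smallest deg-1 vertex = 4, p_7 = 5. Add edge {4,5}. Now deg[4]=0, deg[5]=1.
Step 8: smallest deg-1 vertex = 5, p_8 = 9. Add edge {5,9}. Now deg[5]=0, deg[9]=1.
Step 9: smallest deg-1 vertex = 9, p_9 = 6. Add edge {6,9}. Now deg[9]=0, deg[6]=1.
Step 10: smallest deg-1 vertex = 6, p_10 = 8. Add edge {6,8}. Now deg[6]=0, deg[8]=1.
Final: two remaining deg-1 vertices are 8, 12. Add edge {8,12}.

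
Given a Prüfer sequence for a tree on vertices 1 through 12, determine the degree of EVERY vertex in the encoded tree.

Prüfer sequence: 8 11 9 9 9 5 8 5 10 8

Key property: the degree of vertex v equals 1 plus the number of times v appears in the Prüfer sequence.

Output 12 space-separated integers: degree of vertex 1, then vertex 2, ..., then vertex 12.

p_1 = 8: count[8] becomes 1
p_2 = 11: count[11] becomes 1
p_3 = 9: count[9] becomes 1
p_4 = 9: count[9] becomes 2
p_5 = 9: count[9] becomes 3
p_6 = 5: count[5] becomes 1
p_7 = 8: count[8] becomes 2
p_8 = 5: count[5] becomes 2
p_9 = 10: count[10] becomes 1
p_10 = 8: count[8] becomes 3
Degrees (1 + count): deg[1]=1+0=1, deg[2]=1+0=1, deg[3]=1+0=1, deg[4]=1+0=1, deg[5]=1+2=3, deg[6]=1+0=1, deg[7]=1+0=1, deg[8]=1+3=4, deg[9]=1+3=4, deg[10]=1+1=2, deg[11]=1+1=2, deg[12]=1+0=1

Answer: 1 1 1 1 3 1 1 4 4 2 2 1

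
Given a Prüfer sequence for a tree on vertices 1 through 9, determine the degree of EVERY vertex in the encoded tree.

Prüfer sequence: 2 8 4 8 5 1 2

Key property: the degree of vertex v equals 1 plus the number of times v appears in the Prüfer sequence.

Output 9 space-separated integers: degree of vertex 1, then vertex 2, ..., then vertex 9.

Answer: 2 3 1 2 2 1 1 3 1

Derivation:
p_1 = 2: count[2] becomes 1
p_2 = 8: count[8] becomes 1
p_3 = 4: count[4] becomes 1
p_4 = 8: count[8] becomes 2
p_5 = 5: count[5] becomes 1
p_6 = 1: count[1] becomes 1
p_7 = 2: count[2] becomes 2
Degrees (1 + count): deg[1]=1+1=2, deg[2]=1+2=3, deg[3]=1+0=1, deg[4]=1+1=2, deg[5]=1+1=2, deg[6]=1+0=1, deg[7]=1+0=1, deg[8]=1+2=3, deg[9]=1+0=1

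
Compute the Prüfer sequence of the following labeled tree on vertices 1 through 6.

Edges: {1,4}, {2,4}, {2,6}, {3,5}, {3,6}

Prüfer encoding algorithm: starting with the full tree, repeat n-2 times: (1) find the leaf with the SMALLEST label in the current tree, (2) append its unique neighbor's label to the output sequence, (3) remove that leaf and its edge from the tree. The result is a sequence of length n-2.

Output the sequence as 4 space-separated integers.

Answer: 4 2 6 3

Derivation:
Step 1: leaves = {1,5}. Remove smallest leaf 1, emit neighbor 4.
Step 2: leaves = {4,5}. Remove smallest leaf 4, emit neighbor 2.
Step 3: leaves = {2,5}. Remove smallest leaf 2, emit neighbor 6.
Step 4: leaves = {5,6}. Remove smallest leaf 5, emit neighbor 3.
Done: 2 vertices remain (3, 6). Sequence = [4 2 6 3]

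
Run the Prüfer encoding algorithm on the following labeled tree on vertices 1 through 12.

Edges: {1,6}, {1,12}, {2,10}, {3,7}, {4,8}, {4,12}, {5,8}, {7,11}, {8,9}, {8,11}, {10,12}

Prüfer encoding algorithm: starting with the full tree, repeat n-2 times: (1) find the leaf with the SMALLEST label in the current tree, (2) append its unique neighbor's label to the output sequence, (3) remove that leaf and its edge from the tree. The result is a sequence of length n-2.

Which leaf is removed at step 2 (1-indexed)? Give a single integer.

Answer: 3

Derivation:
Step 1: current leaves = {2,3,5,6,9}. Remove leaf 2 (neighbor: 10).
Step 2: current leaves = {3,5,6,9,10}. Remove leaf 3 (neighbor: 7).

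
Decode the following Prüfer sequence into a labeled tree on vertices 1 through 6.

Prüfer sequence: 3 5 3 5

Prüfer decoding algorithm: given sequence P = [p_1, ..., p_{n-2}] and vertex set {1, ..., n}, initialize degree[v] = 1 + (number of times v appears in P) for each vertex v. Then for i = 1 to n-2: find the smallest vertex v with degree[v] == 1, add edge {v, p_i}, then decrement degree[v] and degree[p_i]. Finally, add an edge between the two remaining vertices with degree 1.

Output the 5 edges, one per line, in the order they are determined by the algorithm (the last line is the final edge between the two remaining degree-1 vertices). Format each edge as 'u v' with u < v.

Initial degrees: {1:1, 2:1, 3:3, 4:1, 5:3, 6:1}
Step 1: smallest deg-1 vertex = 1, p_1 = 3. Add edge {1,3}. Now deg[1]=0, deg[3]=2.
Step 2: smallest deg-1 vertex = 2, p_2 = 5. Add edge {2,5}. Now deg[2]=0, deg[5]=2.
Step 3: smallest deg-1 vertex = 4, p_3 = 3. Add edge {3,4}. Now deg[4]=0, deg[3]=1.
Step 4: smallest deg-1 vertex = 3, p_4 = 5. Add edge {3,5}. Now deg[3]=0, deg[5]=1.
Final: two remaining deg-1 vertices are 5, 6. Add edge {5,6}.

Answer: 1 3
2 5
3 4
3 5
5 6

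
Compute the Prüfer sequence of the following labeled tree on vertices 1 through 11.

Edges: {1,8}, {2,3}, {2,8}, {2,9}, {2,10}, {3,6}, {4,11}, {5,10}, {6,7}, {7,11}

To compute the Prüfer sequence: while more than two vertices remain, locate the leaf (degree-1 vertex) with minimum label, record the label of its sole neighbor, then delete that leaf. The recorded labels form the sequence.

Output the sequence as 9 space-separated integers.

Step 1: leaves = {1,4,5,9}. Remove smallest leaf 1, emit neighbor 8.
Step 2: leaves = {4,5,8,9}. Remove smallest leaf 4, emit neighbor 11.
Step 3: leaves = {5,8,9,11}. Remove smallest leaf 5, emit neighbor 10.
Step 4: leaves = {8,9,10,11}. Remove smallest leaf 8, emit neighbor 2.
Step 5: leaves = {9,10,11}. Remove smallest leaf 9, emit neighbor 2.
Step 6: leaves = {10,11}. Remove smallest leaf 10, emit neighbor 2.
Step 7: leaves = {2,11}. Remove smallest leaf 2, emit neighbor 3.
Step 8: leaves = {3,11}. Remove smallest leaf 3, emit neighbor 6.
Step 9: leaves = {6,11}. Remove smallest leaf 6, emit neighbor 7.
Done: 2 vertices remain (7, 11). Sequence = [8 11 10 2 2 2 3 6 7]

Answer: 8 11 10 2 2 2 3 6 7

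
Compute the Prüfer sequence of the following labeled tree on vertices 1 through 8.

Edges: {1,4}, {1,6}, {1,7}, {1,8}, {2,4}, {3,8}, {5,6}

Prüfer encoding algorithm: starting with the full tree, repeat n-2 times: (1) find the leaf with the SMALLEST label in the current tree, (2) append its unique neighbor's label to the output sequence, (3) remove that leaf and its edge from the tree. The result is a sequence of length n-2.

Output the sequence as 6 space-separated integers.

Answer: 4 8 1 6 1 1

Derivation:
Step 1: leaves = {2,3,5,7}. Remove smallest leaf 2, emit neighbor 4.
Step 2: leaves = {3,4,5,7}. Remove smallest leaf 3, emit neighbor 8.
Step 3: leaves = {4,5,7,8}. Remove smallest leaf 4, emit neighbor 1.
Step 4: leaves = {5,7,8}. Remove smallest leaf 5, emit neighbor 6.
Step 5: leaves = {6,7,8}. Remove smallest leaf 6, emit neighbor 1.
Step 6: leaves = {7,8}. Remove smallest leaf 7, emit neighbor 1.
Done: 2 vertices remain (1, 8). Sequence = [4 8 1 6 1 1]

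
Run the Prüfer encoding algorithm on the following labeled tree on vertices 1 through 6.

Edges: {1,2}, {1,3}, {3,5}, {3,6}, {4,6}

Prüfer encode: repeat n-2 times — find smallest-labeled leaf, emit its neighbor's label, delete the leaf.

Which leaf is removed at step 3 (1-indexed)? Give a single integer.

Step 1: current leaves = {2,4,5}. Remove leaf 2 (neighbor: 1).
Step 2: current leaves = {1,4,5}. Remove leaf 1 (neighbor: 3).
Step 3: current leaves = {4,5}. Remove leaf 4 (neighbor: 6).

Answer: 4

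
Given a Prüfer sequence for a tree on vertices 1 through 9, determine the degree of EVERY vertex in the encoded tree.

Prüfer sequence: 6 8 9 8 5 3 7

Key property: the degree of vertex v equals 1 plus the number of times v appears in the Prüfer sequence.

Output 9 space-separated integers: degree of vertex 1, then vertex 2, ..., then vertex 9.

Answer: 1 1 2 1 2 2 2 3 2

Derivation:
p_1 = 6: count[6] becomes 1
p_2 = 8: count[8] becomes 1
p_3 = 9: count[9] becomes 1
p_4 = 8: count[8] becomes 2
p_5 = 5: count[5] becomes 1
p_6 = 3: count[3] becomes 1
p_7 = 7: count[7] becomes 1
Degrees (1 + count): deg[1]=1+0=1, deg[2]=1+0=1, deg[3]=1+1=2, deg[4]=1+0=1, deg[5]=1+1=2, deg[6]=1+1=2, deg[7]=1+1=2, deg[8]=1+2=3, deg[9]=1+1=2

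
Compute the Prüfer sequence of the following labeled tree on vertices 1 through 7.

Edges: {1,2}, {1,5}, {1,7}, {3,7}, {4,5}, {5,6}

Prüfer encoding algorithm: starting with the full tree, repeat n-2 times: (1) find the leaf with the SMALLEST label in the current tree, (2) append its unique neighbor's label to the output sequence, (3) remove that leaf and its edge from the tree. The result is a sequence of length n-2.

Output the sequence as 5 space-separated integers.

Step 1: leaves = {2,3,4,6}. Remove smallest leaf 2, emit neighbor 1.
Step 2: leaves = {3,4,6}. Remove smallest leaf 3, emit neighbor 7.
Step 3: leaves = {4,6,7}. Remove smallest leaf 4, emit neighbor 5.
Step 4: leaves = {6,7}. Remove smallest leaf 6, emit neighbor 5.
Step 5: leaves = {5,7}. Remove smallest leaf 5, emit neighbor 1.
Done: 2 vertices remain (1, 7). Sequence = [1 7 5 5 1]

Answer: 1 7 5 5 1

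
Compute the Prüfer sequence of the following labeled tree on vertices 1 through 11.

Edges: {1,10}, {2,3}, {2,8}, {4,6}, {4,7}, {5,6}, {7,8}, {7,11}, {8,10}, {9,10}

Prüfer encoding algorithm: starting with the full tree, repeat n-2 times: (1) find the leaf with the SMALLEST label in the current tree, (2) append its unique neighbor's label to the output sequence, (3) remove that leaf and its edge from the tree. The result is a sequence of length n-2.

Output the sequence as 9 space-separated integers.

Answer: 10 2 8 6 4 7 10 8 7

Derivation:
Step 1: leaves = {1,3,5,9,11}. Remove smallest leaf 1, emit neighbor 10.
Step 2: leaves = {3,5,9,11}. Remove smallest leaf 3, emit neighbor 2.
Step 3: leaves = {2,5,9,11}. Remove smallest leaf 2, emit neighbor 8.
Step 4: leaves = {5,9,11}. Remove smallest leaf 5, emit neighbor 6.
Step 5: leaves = {6,9,11}. Remove smallest leaf 6, emit neighbor 4.
Step 6: leaves = {4,9,11}. Remove smallest leaf 4, emit neighbor 7.
Step 7: leaves = {9,11}. Remove smallest leaf 9, emit neighbor 10.
Step 8: leaves = {10,11}. Remove smallest leaf 10, emit neighbor 8.
Step 9: leaves = {8,11}. Remove smallest leaf 8, emit neighbor 7.
Done: 2 vertices remain (7, 11). Sequence = [10 2 8 6 4 7 10 8 7]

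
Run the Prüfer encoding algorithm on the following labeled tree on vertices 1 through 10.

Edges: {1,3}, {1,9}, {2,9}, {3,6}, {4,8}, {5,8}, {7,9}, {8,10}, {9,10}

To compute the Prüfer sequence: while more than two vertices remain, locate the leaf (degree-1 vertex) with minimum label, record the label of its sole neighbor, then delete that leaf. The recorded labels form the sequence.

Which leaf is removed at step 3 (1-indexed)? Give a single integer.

Step 1: current leaves = {2,4,5,6,7}. Remove leaf 2 (neighbor: 9).
Step 2: current leaves = {4,5,6,7}. Remove leaf 4 (neighbor: 8).
Step 3: current leaves = {5,6,7}. Remove leaf 5 (neighbor: 8).

Answer: 5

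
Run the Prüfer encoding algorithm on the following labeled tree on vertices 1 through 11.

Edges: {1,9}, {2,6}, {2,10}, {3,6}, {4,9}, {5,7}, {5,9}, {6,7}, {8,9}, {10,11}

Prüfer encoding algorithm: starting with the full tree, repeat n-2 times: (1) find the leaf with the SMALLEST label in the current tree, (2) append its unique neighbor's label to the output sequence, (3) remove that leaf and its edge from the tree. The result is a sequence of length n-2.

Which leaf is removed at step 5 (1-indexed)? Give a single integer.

Step 1: current leaves = {1,3,4,8,11}. Remove leaf 1 (neighbor: 9).
Step 2: current leaves = {3,4,8,11}. Remove leaf 3 (neighbor: 6).
Step 3: current leaves = {4,8,11}. Remove leaf 4 (neighbor: 9).
Step 4: current leaves = {8,11}. Remove leaf 8 (neighbor: 9).
Step 5: current leaves = {9,11}. Remove leaf 9 (neighbor: 5).

Answer: 9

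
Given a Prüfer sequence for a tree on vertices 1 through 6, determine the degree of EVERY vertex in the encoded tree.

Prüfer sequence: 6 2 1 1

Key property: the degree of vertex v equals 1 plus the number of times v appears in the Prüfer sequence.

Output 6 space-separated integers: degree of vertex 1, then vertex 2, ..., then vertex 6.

p_1 = 6: count[6] becomes 1
p_2 = 2: count[2] becomes 1
p_3 = 1: count[1] becomes 1
p_4 = 1: count[1] becomes 2
Degrees (1 + count): deg[1]=1+2=3, deg[2]=1+1=2, deg[3]=1+0=1, deg[4]=1+0=1, deg[5]=1+0=1, deg[6]=1+1=2

Answer: 3 2 1 1 1 2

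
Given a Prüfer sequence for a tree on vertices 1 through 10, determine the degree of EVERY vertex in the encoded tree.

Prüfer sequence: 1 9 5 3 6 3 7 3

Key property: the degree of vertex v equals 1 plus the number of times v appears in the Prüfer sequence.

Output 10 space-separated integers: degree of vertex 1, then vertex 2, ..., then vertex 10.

p_1 = 1: count[1] becomes 1
p_2 = 9: count[9] becomes 1
p_3 = 5: count[5] becomes 1
p_4 = 3: count[3] becomes 1
p_5 = 6: count[6] becomes 1
p_6 = 3: count[3] becomes 2
p_7 = 7: count[7] becomes 1
p_8 = 3: count[3] becomes 3
Degrees (1 + count): deg[1]=1+1=2, deg[2]=1+0=1, deg[3]=1+3=4, deg[4]=1+0=1, deg[5]=1+1=2, deg[6]=1+1=2, deg[7]=1+1=2, deg[8]=1+0=1, deg[9]=1+1=2, deg[10]=1+0=1

Answer: 2 1 4 1 2 2 2 1 2 1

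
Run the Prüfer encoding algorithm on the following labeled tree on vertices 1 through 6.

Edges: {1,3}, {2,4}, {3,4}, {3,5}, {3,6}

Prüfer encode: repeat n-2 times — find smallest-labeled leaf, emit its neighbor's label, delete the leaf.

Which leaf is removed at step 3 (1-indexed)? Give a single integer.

Answer: 4

Derivation:
Step 1: current leaves = {1,2,5,6}. Remove leaf 1 (neighbor: 3).
Step 2: current leaves = {2,5,6}. Remove leaf 2 (neighbor: 4).
Step 3: current leaves = {4,5,6}. Remove leaf 4 (neighbor: 3).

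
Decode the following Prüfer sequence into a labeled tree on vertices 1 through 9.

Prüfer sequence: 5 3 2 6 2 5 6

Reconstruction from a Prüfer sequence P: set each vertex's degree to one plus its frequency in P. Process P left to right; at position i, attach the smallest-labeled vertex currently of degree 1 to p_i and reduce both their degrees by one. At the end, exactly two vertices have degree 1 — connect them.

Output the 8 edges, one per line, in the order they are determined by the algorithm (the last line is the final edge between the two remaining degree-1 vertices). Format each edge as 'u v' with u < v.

Answer: 1 5
3 4
2 3
6 7
2 8
2 5
5 6
6 9

Derivation:
Initial degrees: {1:1, 2:3, 3:2, 4:1, 5:3, 6:3, 7:1, 8:1, 9:1}
Step 1: smallest deg-1 vertex = 1, p_1 = 5. Add edge {1,5}. Now deg[1]=0, deg[5]=2.
Step 2: smallest deg-1 vertex = 4, p_2 = 3. Add edge {3,4}. Now deg[4]=0, deg[3]=1.
Step 3: smallest deg-1 vertex = 3, p_3 = 2. Add edge {2,3}. Now deg[3]=0, deg[2]=2.
Step 4: smallest deg-1 vertex = 7, p_4 = 6. Add edge {6,7}. Now deg[7]=0, deg[6]=2.
Step 5: smallest deg-1 vertex = 8, p_5 = 2. Add edge {2,8}. Now deg[8]=0, deg[2]=1.
Step 6: smallest deg-1 vertex = 2, p_6 = 5. Add edge {2,5}. Now deg[2]=0, deg[5]=1.
Step 7: smallest deg-1 vertex = 5, p_7 = 6. Add edge {5,6}. Now deg[5]=0, deg[6]=1.
Final: two remaining deg-1 vertices are 6, 9. Add edge {6,9}.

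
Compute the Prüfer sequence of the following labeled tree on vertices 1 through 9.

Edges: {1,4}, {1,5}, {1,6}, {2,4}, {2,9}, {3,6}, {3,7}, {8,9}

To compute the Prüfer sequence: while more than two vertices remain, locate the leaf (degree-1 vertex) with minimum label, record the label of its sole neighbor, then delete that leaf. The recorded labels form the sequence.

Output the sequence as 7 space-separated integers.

Answer: 1 3 6 1 4 2 9

Derivation:
Step 1: leaves = {5,7,8}. Remove smallest leaf 5, emit neighbor 1.
Step 2: leaves = {7,8}. Remove smallest leaf 7, emit neighbor 3.
Step 3: leaves = {3,8}. Remove smallest leaf 3, emit neighbor 6.
Step 4: leaves = {6,8}. Remove smallest leaf 6, emit neighbor 1.
Step 5: leaves = {1,8}. Remove smallest leaf 1, emit neighbor 4.
Step 6: leaves = {4,8}. Remove smallest leaf 4, emit neighbor 2.
Step 7: leaves = {2,8}. Remove smallest leaf 2, emit neighbor 9.
Done: 2 vertices remain (8, 9). Sequence = [1 3 6 1 4 2 9]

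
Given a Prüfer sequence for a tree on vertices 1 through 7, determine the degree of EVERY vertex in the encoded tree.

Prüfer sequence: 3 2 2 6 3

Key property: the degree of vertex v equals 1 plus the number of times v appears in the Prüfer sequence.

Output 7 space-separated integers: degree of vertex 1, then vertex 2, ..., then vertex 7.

p_1 = 3: count[3] becomes 1
p_2 = 2: count[2] becomes 1
p_3 = 2: count[2] becomes 2
p_4 = 6: count[6] becomes 1
p_5 = 3: count[3] becomes 2
Degrees (1 + count): deg[1]=1+0=1, deg[2]=1+2=3, deg[3]=1+2=3, deg[4]=1+0=1, deg[5]=1+0=1, deg[6]=1+1=2, deg[7]=1+0=1

Answer: 1 3 3 1 1 2 1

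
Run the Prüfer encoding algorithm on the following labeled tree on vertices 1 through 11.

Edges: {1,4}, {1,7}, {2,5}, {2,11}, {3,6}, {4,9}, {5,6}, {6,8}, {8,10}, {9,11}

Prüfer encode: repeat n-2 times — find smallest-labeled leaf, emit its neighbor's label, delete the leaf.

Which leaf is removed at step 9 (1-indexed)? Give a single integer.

Step 1: current leaves = {3,7,10}. Remove leaf 3 (neighbor: 6).
Step 2: current leaves = {7,10}. Remove leaf 7 (neighbor: 1).
Step 3: current leaves = {1,10}. Remove leaf 1 (neighbor: 4).
Step 4: current leaves = {4,10}. Remove leaf 4 (neighbor: 9).
Step 5: current leaves = {9,10}. Remove leaf 9 (neighbor: 11).
Step 6: current leaves = {10,11}. Remove leaf 10 (neighbor: 8).
Step 7: current leaves = {8,11}. Remove leaf 8 (neighbor: 6).
Step 8: current leaves = {6,11}. Remove leaf 6 (neighbor: 5).
Step 9: current leaves = {5,11}. Remove leaf 5 (neighbor: 2).

Answer: 5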